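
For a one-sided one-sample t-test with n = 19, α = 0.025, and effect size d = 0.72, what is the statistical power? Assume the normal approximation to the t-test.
Power ≈ 0.88

Power calculation (one-sample t-test, normal approximation):
z_β = d · √n - z_α
z_β = 0.72 · √19 - 1.960
z_β = 0.72 · 4.359 - 1.960
z_β = 1.178

Power = Φ(z_β) = Φ(1.178) ≈ 0.881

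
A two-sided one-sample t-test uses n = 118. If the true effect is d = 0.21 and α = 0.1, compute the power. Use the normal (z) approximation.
Power ≈ 0.74

Power calculation (one-sample t-test, normal approximation):
z_β = d · √n - z_{α/2}
z_β = 0.21 · √118 - 1.645
z_β = 0.21 · 10.863 - 1.645
z_β = 0.636

Power = Φ(z_β) = Φ(0.636) ≈ 0.738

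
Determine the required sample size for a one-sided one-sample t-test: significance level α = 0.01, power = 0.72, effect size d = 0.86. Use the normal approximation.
n = 12

Sample size formula (one-sample t-test, normal approximation):
n = ((z_α + z_β) / d)²

z_α = 2.326 (for α = 0.01, one-sided)
z_β = 0.583 (for power = 0.72)
d = 0.86

n = ((2.326 + 0.583) / 0.86)²
n = (3.383)²
n ≈ 11.44
Round up to the next whole number: n = 12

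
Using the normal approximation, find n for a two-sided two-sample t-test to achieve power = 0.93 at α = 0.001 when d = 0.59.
n = 131 per group

Sample size formula (two-sample t-test, normal approximation):
n = 2 · ((z_{α/2} + z_β) / d)²

z_{α/2} = 3.291 (for α = 0.001, two-sided)
z_β = 1.476 (for power = 0.93)
d = 0.59

n = 2 · ((3.291 + 1.476) / 0.59)²
n = 2 · (8.080)²
n ≈ 130.57
Round up to the next whole number: n = 131 per group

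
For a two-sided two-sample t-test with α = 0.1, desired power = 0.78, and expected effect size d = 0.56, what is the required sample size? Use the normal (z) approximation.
n = 38 per group

Sample size formula (two-sample t-test, normal approximation):
n = 2 · ((z_{α/2} + z_β) / d)²

z_{α/2} = 1.645 (for α = 0.1, two-sided)
z_β = 0.772 (for power = 0.78)
d = 0.56

n = 2 · ((1.645 + 0.772) / 0.56)²
n = 2 · (4.316)²
n ≈ 37.26
Round up to the next whole number: n = 38 per group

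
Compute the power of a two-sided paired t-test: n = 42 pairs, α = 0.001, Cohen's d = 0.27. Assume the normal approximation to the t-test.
Power ≈ 0.06

Power calculation (paired t-test, normal approximation):
z_β = d · √n - z_{α/2}
z_β = 0.27 · √42 - 3.291
z_β = 0.27 · 6.481 - 3.291
z_β = -1.541

Power = Φ(z_β) = Φ(-1.541) ≈ 0.062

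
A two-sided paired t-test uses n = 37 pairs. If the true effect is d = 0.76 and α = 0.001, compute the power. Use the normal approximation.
Power ≈ 0.91

Power calculation (paired t-test, normal approximation):
z_β = d · √n - z_{α/2}
z_β = 0.76 · √37 - 3.291
z_β = 0.76 · 6.083 - 3.291
z_β = 1.332

Power = Φ(z_β) = Φ(1.332) ≈ 0.909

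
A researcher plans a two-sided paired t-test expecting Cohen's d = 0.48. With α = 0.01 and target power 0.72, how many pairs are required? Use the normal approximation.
n = 44 pairs

Sample size formula (paired t-test, normal approximation):
n = ((z_{α/2} + z_β) / d)²

z_{α/2} = 2.576 (for α = 0.01, two-sided)
z_β = 0.583 (for power = 0.72)
d = 0.48

n = ((2.576 + 0.583) / 0.48)²
n = (6.581)²
n ≈ 43.31
Round up to the next whole number: n = 44 pairs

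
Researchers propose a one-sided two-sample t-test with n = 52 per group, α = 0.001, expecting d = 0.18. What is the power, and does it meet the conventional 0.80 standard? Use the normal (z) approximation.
Power ≈ 0.01; the study is underpowered (power < 0.80)

Power calculation (two-sample t-test, normal approximation):
z_β = d · √(n/2) - z_α
z_β = 0.18 · √(52/2) - 3.090
z_β = 0.18 · 5.099 - 3.090
z_β = -2.172

Power = Φ(z_β) = Φ(-2.172) ≈ 0.015

Effect size d = 0.18 is very small by Cohen's convention (0.2/0.5/0.8).

Threshold: power ≥ 0.80 is conventionally adequate.
Power ≈ 0.01 → the study is underpowered (power < 0.80).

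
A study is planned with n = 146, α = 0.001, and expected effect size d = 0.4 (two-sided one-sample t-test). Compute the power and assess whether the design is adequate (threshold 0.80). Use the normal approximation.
Power ≈ 0.94; the study is adequately powered (power ≥ 0.80)

Power calculation (one-sample t-test, normal approximation):
z_β = d · √n - z_{α/2}
z_β = 0.4 · √146 - 3.291
z_β = 0.4 · 12.083 - 3.291
z_β = 1.543

Power = Φ(z_β) = Φ(1.543) ≈ 0.939

Effect size d = 0.4 is small by Cohen's convention (0.2/0.5/0.8).

Threshold: power ≥ 0.80 is conventionally adequate.
Power ≈ 0.94 → the study is adequately powered (power ≥ 0.80).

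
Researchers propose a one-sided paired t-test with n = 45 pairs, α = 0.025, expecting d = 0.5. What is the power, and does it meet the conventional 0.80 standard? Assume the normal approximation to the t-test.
Power ≈ 0.92; the study is adequately powered (power ≥ 0.80)

Power calculation (paired t-test, normal approximation):
z_β = d · √n - z_α
z_β = 0.5 · √45 - 1.960
z_β = 0.5 · 6.708 - 1.960
z_β = 1.394

Power = Φ(z_β) = Φ(1.394) ≈ 0.918

Effect size d = 0.5 is medium by Cohen's convention (0.2/0.5/0.8).

Threshold: power ≥ 0.80 is conventionally adequate.
Power ≈ 0.92 → the study is adequately powered (power ≥ 0.80).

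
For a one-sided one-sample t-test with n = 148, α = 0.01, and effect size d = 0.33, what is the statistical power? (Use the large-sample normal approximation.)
Power ≈ 0.95

Power calculation (one-sample t-test, normal approximation):
z_β = d · √n - z_α
z_β = 0.33 · √148 - 2.326
z_β = 0.33 · 12.166 - 2.326
z_β = 1.688

Power = Φ(z_β) = Φ(1.688) ≈ 0.954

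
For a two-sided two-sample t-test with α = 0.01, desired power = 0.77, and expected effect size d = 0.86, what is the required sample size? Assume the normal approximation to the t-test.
n = 30 per group

Sample size formula (two-sample t-test, normal approximation):
n = 2 · ((z_{α/2} + z_β) / d)²

z_{α/2} = 2.576 (for α = 0.01, two-sided)
z_β = 0.739 (for power = 0.77)
d = 0.86

n = 2 · ((2.576 + 0.739) / 0.86)²
n = 2 · (3.855)²
n ≈ 29.72
Round up to the next whole number: n = 30 per group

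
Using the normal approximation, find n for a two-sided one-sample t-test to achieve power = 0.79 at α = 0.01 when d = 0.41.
n = 69

Sample size formula (one-sample t-test, normal approximation):
n = ((z_{α/2} + z_β) / d)²

z_{α/2} = 2.576 (for α = 0.01, two-sided)
z_β = 0.806 (for power = 0.79)
d = 0.41

n = ((2.576 + 0.806) / 0.41)²
n = (8.249)²
n ≈ 68.05
Round up to the next whole number: n = 69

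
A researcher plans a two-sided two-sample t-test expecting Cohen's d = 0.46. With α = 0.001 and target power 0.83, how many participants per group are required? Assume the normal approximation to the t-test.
n = 171 per group

Sample size formula (two-sample t-test, normal approximation):
n = 2 · ((z_{α/2} + z_β) / d)²

z_{α/2} = 3.291 (for α = 0.001, two-sided)
z_β = 0.954 (for power = 0.83)
d = 0.46

n = 2 · ((3.291 + 0.954) / 0.46)²
n = 2 · (9.228)²
n ≈ 170.31
Round up to the next whole number: n = 171 per group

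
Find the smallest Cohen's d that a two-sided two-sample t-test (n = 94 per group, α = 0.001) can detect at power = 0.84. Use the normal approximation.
d ≈ 0.63

Minimum detectable effect (two-sample t-test, normal approximation):
d = (z_{α/2} + z_β) / √(n/2)
d = (3.291 + 0.994) / √(94/2)
d = 4.285 / 6.856
d ≈ 0.63

By Cohen's convention (0.2 small / 0.5 medium / 0.8 large): medium effect.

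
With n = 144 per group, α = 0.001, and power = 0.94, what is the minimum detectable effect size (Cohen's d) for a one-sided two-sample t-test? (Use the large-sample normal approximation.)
d ≈ 0.55

Minimum detectable effect (two-sample t-test, normal approximation):
d = (z_α + z_β) / √(n/2)
d = (3.090 + 1.555) / √(144/2)
d = 4.645 / 8.485
d ≈ 0.55

By Cohen's convention (0.2 small / 0.5 medium / 0.8 large): medium effect.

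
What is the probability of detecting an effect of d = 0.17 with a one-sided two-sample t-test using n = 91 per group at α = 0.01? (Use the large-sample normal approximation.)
Power ≈ 0.12

Power calculation (two-sample t-test, normal approximation):
z_β = d · √(n/2) - z_α
z_β = 0.17 · √(91/2) - 2.326
z_β = 0.17 · 6.745 - 2.326
z_β = -1.180

Power = Φ(z_β) = Φ(-1.180) ≈ 0.119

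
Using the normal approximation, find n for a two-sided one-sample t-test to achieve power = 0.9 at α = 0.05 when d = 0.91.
n = 13

Sample size formula (one-sample t-test, normal approximation):
n = ((z_{α/2} + z_β) / d)²

z_{α/2} = 1.960 (for α = 0.05, two-sided)
z_β = 1.282 (for power = 0.9)
d = 0.91

n = ((1.960 + 1.282) / 0.91)²
n = (3.563)²
n ≈ 12.69
Round up to the next whole number: n = 13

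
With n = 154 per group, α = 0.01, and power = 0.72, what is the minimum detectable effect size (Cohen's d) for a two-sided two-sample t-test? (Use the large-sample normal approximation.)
d ≈ 0.36

Minimum detectable effect (two-sample t-test, normal approximation):
d = (z_{α/2} + z_β) / √(n/2)
d = (2.576 + 0.583) / √(154/2)
d = 3.159 / 8.775
d ≈ 0.36

By Cohen's convention (0.2 small / 0.5 medium / 0.8 large): small effect.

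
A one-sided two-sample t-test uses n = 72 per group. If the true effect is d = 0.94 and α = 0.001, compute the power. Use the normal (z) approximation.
Power ≈ 0.99

Power calculation (two-sample t-test, normal approximation):
z_β = d · √(n/2) - z_α
z_β = 0.94 · √(72/2) - 3.090
z_β = 0.94 · 6.000 - 3.090
z_β = 2.550

Power = Φ(z_β) = Φ(2.550) ≈ 0.995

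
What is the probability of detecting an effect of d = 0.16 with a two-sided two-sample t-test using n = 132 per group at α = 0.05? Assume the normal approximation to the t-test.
Power ≈ 0.25

Power calculation (two-sample t-test, normal approximation):
z_β = d · √(n/2) - z_{α/2}
z_β = 0.16 · √(132/2) - 1.960
z_β = 0.16 · 8.124 - 1.960
z_β = -0.660

Power = Φ(z_β) = Φ(-0.660) ≈ 0.255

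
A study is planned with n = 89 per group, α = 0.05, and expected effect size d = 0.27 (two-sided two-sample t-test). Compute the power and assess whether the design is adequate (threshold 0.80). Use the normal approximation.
Power ≈ 0.44; the study is underpowered (power < 0.80)

Power calculation (two-sample t-test, normal approximation):
z_β = d · √(n/2) - z_{α/2}
z_β = 0.27 · √(89/2) - 1.960
z_β = 0.27 · 6.671 - 1.960
z_β = -0.159

Power = Φ(z_β) = Φ(-0.159) ≈ 0.437

Effect size d = 0.27 is small by Cohen's convention (0.2/0.5/0.8).

Threshold: power ≥ 0.80 is conventionally adequate.
Power ≈ 0.44 → the study is underpowered (power < 0.80).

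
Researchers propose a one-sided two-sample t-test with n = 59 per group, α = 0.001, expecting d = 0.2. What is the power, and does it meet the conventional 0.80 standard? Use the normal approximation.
Power ≈ 0.02; the study is underpowered (power < 0.80)

Power calculation (two-sample t-test, normal approximation):
z_β = d · √(n/2) - z_α
z_β = 0.2 · √(59/2) - 3.090
z_β = 0.2 · 5.431 - 3.090
z_β = -2.004

Power = Φ(z_β) = Φ(-2.004) ≈ 0.023

Effect size d = 0.2 is small by Cohen's convention (0.2/0.5/0.8).

Threshold: power ≥ 0.80 is conventionally adequate.
Power ≈ 0.02 → the study is underpowered (power < 0.80).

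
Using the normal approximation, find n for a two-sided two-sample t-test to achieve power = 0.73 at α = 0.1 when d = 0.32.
n = 100 per group

Sample size formula (two-sample t-test, normal approximation):
n = 2 · ((z_{α/2} + z_β) / d)²

z_{α/2} = 1.645 (for α = 0.1, two-sided)
z_β = 0.613 (for power = 0.73)
d = 0.32

n = 2 · ((1.645 + 0.613) / 0.32)²
n = 2 · (7.056)²
n ≈ 99.57
Round up to the next whole number: n = 100 per group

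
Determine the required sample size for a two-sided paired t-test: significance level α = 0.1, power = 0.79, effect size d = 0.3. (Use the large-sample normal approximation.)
n = 67 pairs

Sample size formula (paired t-test, normal approximation):
n = ((z_{α/2} + z_β) / d)²

z_{α/2} = 1.645 (for α = 0.1, two-sided)
z_β = 0.806 (for power = 0.79)
d = 0.3

n = ((1.645 + 0.806) / 0.3)²
n = (8.170)²
n ≈ 66.75
Round up to the next whole number: n = 67 pairs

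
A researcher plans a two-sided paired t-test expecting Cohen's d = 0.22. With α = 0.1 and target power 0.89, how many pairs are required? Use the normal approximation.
n = 171 pairs

Sample size formula (paired t-test, normal approximation):
n = ((z_{α/2} + z_β) / d)²

z_{α/2} = 1.645 (for α = 0.1, two-sided)
z_β = 1.227 (for power = 0.89)
d = 0.22

n = ((1.645 + 1.227) / 0.22)²
n = (13.055)²
n ≈ 170.43
Round up to the next whole number: n = 171 pairs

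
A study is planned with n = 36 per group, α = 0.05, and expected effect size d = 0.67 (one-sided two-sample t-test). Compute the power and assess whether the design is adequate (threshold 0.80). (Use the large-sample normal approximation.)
Power ≈ 0.88; the study is adequately powered (power ≥ 0.80)

Power calculation (two-sample t-test, normal approximation):
z_β = d · √(n/2) - z_α
z_β = 0.67 · √(36/2) - 1.645
z_β = 0.67 · 4.243 - 1.645
z_β = 1.198

Power = Φ(z_β) = Φ(1.198) ≈ 0.884

Effect size d = 0.67 is medium by Cohen's convention (0.2/0.5/0.8).

Threshold: power ≥ 0.80 is conventionally adequate.
Power ≈ 0.88 → the study is adequately powered (power ≥ 0.80).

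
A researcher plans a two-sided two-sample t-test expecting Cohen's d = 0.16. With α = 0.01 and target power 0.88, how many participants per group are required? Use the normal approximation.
n = 1100 per group

Sample size formula (two-sample t-test, normal approximation):
n = 2 · ((z_{α/2} + z_β) / d)²

z_{α/2} = 2.576 (for α = 0.01, two-sided)
z_β = 1.175 (for power = 0.88)
d = 0.16

n = 2 · ((2.576 + 1.175) / 0.16)²
n = 2 · (23.444)²
n ≈ 1099.24
Round up to the next whole number: n = 1100 per group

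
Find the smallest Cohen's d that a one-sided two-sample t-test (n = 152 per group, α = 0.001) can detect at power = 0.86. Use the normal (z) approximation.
d ≈ 0.48

Minimum detectable effect (two-sample t-test, normal approximation):
d = (z_α + z_β) / √(n/2)
d = (3.090 + 1.080) / √(152/2)
d = 4.171 / 8.718
d ≈ 0.48

By Cohen's convention (0.2 small / 0.5 medium / 0.8 large): small effect.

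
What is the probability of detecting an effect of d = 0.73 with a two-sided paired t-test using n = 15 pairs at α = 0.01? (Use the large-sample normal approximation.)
Power ≈ 0.60

Power calculation (paired t-test, normal approximation):
z_β = d · √n - z_{α/2}
z_β = 0.73 · √15 - 2.576
z_β = 0.73 · 3.873 - 2.576
z_β = 0.251

Power = Φ(z_β) = Φ(0.251) ≈ 0.599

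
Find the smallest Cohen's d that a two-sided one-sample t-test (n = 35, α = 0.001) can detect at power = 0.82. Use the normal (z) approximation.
d ≈ 0.71

Minimum detectable effect (one-sample t-test, normal approximation):
d = (z_{α/2} + z_β) / √n
d = (3.291 + 0.915) / √35
d = 4.206 / 5.916
d ≈ 0.71

By Cohen's convention (0.2 small / 0.5 medium / 0.8 large): medium effect.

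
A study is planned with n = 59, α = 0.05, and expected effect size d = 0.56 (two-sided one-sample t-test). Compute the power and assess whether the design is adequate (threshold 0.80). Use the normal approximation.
Power ≈ 0.99; the study is adequately powered (power ≥ 0.80)

Power calculation (one-sample t-test, normal approximation):
z_β = d · √n - z_{α/2}
z_β = 0.56 · √59 - 1.960
z_β = 0.56 · 7.681 - 1.960
z_β = 2.341

Power = Φ(z_β) = Φ(2.341) ≈ 0.990

Effect size d = 0.56 is medium by Cohen's convention (0.2/0.5/0.8).

Threshold: power ≥ 0.80 is conventionally adequate.
Power ≈ 0.99 → the study is adequately powered (power ≥ 0.80).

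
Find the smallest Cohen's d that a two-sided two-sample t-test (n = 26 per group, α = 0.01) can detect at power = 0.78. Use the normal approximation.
d ≈ 0.93

Minimum detectable effect (two-sample t-test, normal approximation):
d = (z_{α/2} + z_β) / √(n/2)
d = (2.576 + 0.772) / √(26/2)
d = 3.348 / 3.606
d ≈ 0.93

By Cohen's convention (0.2 small / 0.5 medium / 0.8 large): large effect.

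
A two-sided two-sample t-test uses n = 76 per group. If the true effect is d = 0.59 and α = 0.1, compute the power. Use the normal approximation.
Power ≈ 0.98

Power calculation (two-sample t-test, normal approximation):
z_β = d · √(n/2) - z_{α/2}
z_β = 0.59 · √(76/2) - 1.645
z_β = 0.59 · 6.164 - 1.645
z_β = 1.992

Power = Φ(z_β) = Φ(1.992) ≈ 0.977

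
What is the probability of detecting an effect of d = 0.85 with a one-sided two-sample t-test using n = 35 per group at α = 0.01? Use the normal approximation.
Power ≈ 0.89

Power calculation (two-sample t-test, normal approximation):
z_β = d · √(n/2) - z_α
z_β = 0.85 · √(35/2) - 2.326
z_β = 0.85 · 4.183 - 2.326
z_β = 1.229

Power = Φ(z_β) = Φ(1.229) ≈ 0.891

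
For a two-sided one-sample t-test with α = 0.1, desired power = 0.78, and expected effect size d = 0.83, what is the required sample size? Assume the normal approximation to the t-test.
n = 9

Sample size formula (one-sample t-test, normal approximation):
n = ((z_{α/2} + z_β) / d)²

z_{α/2} = 1.645 (for α = 0.1, two-sided)
z_β = 0.772 (for power = 0.78)
d = 0.83

n = ((1.645 + 0.772) / 0.83)²
n = (2.912)²
n ≈ 8.48
Round up to the next whole number: n = 9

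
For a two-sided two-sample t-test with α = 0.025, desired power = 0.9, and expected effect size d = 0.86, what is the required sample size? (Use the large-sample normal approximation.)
n = 34 per group

Sample size formula (two-sample t-test, normal approximation):
n = 2 · ((z_{α/2} + z_β) / d)²

z_{α/2} = 2.241 (for α = 0.025, two-sided)
z_β = 1.282 (for power = 0.9)
d = 0.86

n = 2 · ((2.241 + 1.282) / 0.86)²
n = 2 · (4.097)²
n ≈ 33.57
Round up to the next whole number: n = 34 per group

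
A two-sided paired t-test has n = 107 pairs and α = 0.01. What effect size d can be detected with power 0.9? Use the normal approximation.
d ≈ 0.37

Minimum detectable effect (paired t-test, normal approximation):
d = (z_{α/2} + z_β) / √n
d = (2.576 + 1.282) / √107
d = 3.857 / 10.344
d ≈ 0.37

By Cohen's convention (0.2 small / 0.5 medium / 0.8 large): small effect.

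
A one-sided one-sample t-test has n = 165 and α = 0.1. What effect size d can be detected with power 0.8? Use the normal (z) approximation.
d ≈ 0.17

Minimum detectable effect (one-sample t-test, normal approximation):
d = (z_α + z_β) / √n
d = (1.282 + 0.842) / √165
d = 2.123 / 12.845
d ≈ 0.17

By Cohen's convention (0.2 small / 0.5 medium / 0.8 large): very small effect.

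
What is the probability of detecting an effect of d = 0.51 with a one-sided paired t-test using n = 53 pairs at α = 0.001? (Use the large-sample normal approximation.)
Power ≈ 0.73

Power calculation (paired t-test, normal approximation):
z_β = d · √n - z_α
z_β = 0.51 · √53 - 3.090
z_β = 0.51 · 7.280 - 3.090
z_β = 0.623

Power = Φ(z_β) = Φ(0.623) ≈ 0.733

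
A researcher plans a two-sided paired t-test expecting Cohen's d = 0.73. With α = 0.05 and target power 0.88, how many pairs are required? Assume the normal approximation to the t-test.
n = 19 pairs

Sample size formula (paired t-test, normal approximation):
n = ((z_{α/2} + z_β) / d)²

z_{α/2} = 1.960 (for α = 0.05, two-sided)
z_β = 1.175 (for power = 0.88)
d = 0.73

n = ((1.960 + 1.175) / 0.73)²
n = (4.295)²
n ≈ 18.45
Round up to the next whole number: n = 19 pairs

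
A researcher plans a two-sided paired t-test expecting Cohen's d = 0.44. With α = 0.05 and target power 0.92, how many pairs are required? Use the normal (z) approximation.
n = 59 pairs

Sample size formula (paired t-test, normal approximation):
n = ((z_{α/2} + z_β) / d)²

z_{α/2} = 1.960 (for α = 0.05, two-sided)
z_β = 1.405 (for power = 0.92)
d = 0.44

n = ((1.960 + 1.405) / 0.44)²
n = (7.648)²
n ≈ 58.49
Round up to the next whole number: n = 59 pairs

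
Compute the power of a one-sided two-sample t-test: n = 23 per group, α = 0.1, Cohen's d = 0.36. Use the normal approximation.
Power ≈ 0.48

Power calculation (two-sample t-test, normal approximation):
z_β = d · √(n/2) - z_α
z_β = 0.36 · √(23/2) - 1.282
z_β = 0.36 · 3.391 - 1.282
z_β = -0.061

Power = Φ(z_β) = Φ(-0.061) ≈ 0.476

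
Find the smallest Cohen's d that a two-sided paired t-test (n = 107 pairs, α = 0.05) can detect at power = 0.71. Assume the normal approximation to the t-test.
d ≈ 0.24

Minimum detectable effect (paired t-test, normal approximation):
d = (z_{α/2} + z_β) / √n
d = (1.960 + 0.553) / √107
d = 2.513 / 10.344
d ≈ 0.24

By Cohen's convention (0.2 small / 0.5 medium / 0.8 large): small effect.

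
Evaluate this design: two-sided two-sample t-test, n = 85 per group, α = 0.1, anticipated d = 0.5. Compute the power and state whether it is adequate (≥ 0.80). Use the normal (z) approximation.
Power ≈ 0.95; the study is adequately powered (power ≥ 0.80)

Power calculation (two-sample t-test, normal approximation):
z_β = d · √(n/2) - z_{α/2}
z_β = 0.5 · √(85/2) - 1.645
z_β = 0.5 · 6.519 - 1.645
z_β = 1.615

Power = Φ(z_β) = Φ(1.615) ≈ 0.947

Effect size d = 0.5 is medium by Cohen's convention (0.2/0.5/0.8).

Threshold: power ≥ 0.80 is conventionally adequate.
Power ≈ 0.95 → the study is adequately powered (power ≥ 0.80).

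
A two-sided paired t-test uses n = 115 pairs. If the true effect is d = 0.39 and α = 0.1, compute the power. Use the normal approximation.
Power ≈ 0.99

Power calculation (paired t-test, normal approximation):
z_β = d · √n - z_{α/2}
z_β = 0.39 · √115 - 1.645
z_β = 0.39 · 10.724 - 1.645
z_β = 2.537

Power = Φ(z_β) = Φ(2.537) ≈ 0.994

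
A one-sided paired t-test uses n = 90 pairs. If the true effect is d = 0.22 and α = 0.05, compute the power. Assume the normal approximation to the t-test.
Power ≈ 0.67

Power calculation (paired t-test, normal approximation):
z_β = d · √n - z_α
z_β = 0.22 · √90 - 1.645
z_β = 0.22 · 9.487 - 1.645
z_β = 0.442

Power = Φ(z_β) = Φ(0.442) ≈ 0.671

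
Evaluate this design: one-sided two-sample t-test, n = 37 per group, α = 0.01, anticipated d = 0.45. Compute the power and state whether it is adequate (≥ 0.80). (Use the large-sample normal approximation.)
Power ≈ 0.35; the study is underpowered (power < 0.80)

Power calculation (two-sample t-test, normal approximation):
z_β = d · √(n/2) - z_α
z_β = 0.45 · √(37/2) - 2.326
z_β = 0.45 · 4.301 - 2.326
z_β = -0.391

Power = Φ(z_β) = Φ(-0.391) ≈ 0.348

Effect size d = 0.45 is small by Cohen's convention (0.2/0.5/0.8).

Threshold: power ≥ 0.80 is conventionally adequate.
Power ≈ 0.35 → the study is underpowered (power < 0.80).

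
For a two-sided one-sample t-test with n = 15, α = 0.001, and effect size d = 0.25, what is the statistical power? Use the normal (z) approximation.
Power ≈ 0.01

Power calculation (one-sample t-test, normal approximation):
z_β = d · √n - z_{α/2}
z_β = 0.25 · √15 - 3.291
z_β = 0.25 · 3.873 - 3.291
z_β = -2.322

Power = Φ(z_β) = Φ(-2.322) ≈ 0.010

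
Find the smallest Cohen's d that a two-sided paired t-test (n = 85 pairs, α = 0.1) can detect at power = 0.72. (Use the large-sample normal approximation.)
d ≈ 0.24

Minimum detectable effect (paired t-test, normal approximation):
d = (z_{α/2} + z_β) / √n
d = (1.645 + 0.583) / √85
d = 2.228 / 9.220
d ≈ 0.24

By Cohen's convention (0.2 small / 0.5 medium / 0.8 large): small effect.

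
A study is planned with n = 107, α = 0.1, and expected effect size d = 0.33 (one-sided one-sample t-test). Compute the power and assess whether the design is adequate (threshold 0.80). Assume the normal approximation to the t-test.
Power ≈ 0.98; the study is adequately powered (power ≥ 0.80)

Power calculation (one-sample t-test, normal approximation):
z_β = d · √n - z_α
z_β = 0.33 · √107 - 1.282
z_β = 0.33 · 10.344 - 1.282
z_β = 2.132

Power = Φ(z_β) = Φ(2.132) ≈ 0.983

Effect size d = 0.33 is small by Cohen's convention (0.2/0.5/0.8).

Threshold: power ≥ 0.80 is conventionally adequate.
Power ≈ 0.98 → the study is adequately powered (power ≥ 0.80).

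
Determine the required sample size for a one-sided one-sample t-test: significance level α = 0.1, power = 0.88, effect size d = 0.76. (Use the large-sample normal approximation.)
n = 11

Sample size formula (one-sample t-test, normal approximation):
n = ((z_α + z_β) / d)²

z_α = 1.282 (for α = 0.1, one-sided)
z_β = 1.175 (for power = 0.88)
d = 0.76

n = ((1.282 + 1.175) / 0.76)²
n = (3.233)²
n ≈ 10.45
Round up to the next whole number: n = 11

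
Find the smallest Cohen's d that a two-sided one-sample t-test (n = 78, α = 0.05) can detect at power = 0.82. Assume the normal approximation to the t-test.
d ≈ 0.33

Minimum detectable effect (one-sample t-test, normal approximation):
d = (z_{α/2} + z_β) / √n
d = (1.960 + 0.915) / √78
d = 2.875 / 8.832
d ≈ 0.33

By Cohen's convention (0.2 small / 0.5 medium / 0.8 large): small effect.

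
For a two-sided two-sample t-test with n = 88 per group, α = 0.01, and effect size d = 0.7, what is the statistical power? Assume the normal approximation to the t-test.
Power ≈ 0.98

Power calculation (two-sample t-test, normal approximation):
z_β = d · √(n/2) - z_{α/2}
z_β = 0.7 · √(88/2) - 2.576
z_β = 0.7 · 6.633 - 2.576
z_β = 2.067

Power = Φ(z_β) = Φ(2.067) ≈ 0.981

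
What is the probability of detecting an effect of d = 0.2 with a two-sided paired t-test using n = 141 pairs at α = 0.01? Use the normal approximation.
Power ≈ 0.42

Power calculation (paired t-test, normal approximation):
z_β = d · √n - z_{α/2}
z_β = 0.2 · √141 - 2.576
z_β = 0.2 · 11.874 - 2.576
z_β = -0.201

Power = Φ(z_β) = Φ(-0.201) ≈ 0.420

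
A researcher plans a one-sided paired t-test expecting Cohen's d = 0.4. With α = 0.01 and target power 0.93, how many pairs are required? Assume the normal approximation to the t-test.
n = 91 pairs

Sample size formula (paired t-test, normal approximation):
n = ((z_α + z_β) / d)²

z_α = 2.326 (for α = 0.01, one-sided)
z_β = 1.476 (for power = 0.93)
d = 0.4

n = ((2.326 + 1.476) / 0.4)²
n = (9.505)²
n ≈ 90.35
Round up to the next whole number: n = 91 pairs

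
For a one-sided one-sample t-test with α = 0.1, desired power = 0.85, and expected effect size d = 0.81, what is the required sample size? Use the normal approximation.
n = 9

Sample size formula (one-sample t-test, normal approximation):
n = ((z_α + z_β) / d)²

z_α = 1.282 (for α = 0.1, one-sided)
z_β = 1.036 (for power = 0.85)
d = 0.81

n = ((1.282 + 1.036) / 0.81)²
n = (2.862)²
n ≈ 8.19
Round up to the next whole number: n = 9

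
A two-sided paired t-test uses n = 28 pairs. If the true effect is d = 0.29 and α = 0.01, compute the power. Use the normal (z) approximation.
Power ≈ 0.15

Power calculation (paired t-test, normal approximation):
z_β = d · √n - z_{α/2}
z_β = 0.29 · √28 - 2.576
z_β = 0.29 · 5.292 - 2.576
z_β = -1.041

Power = Φ(z_β) = Φ(-1.041) ≈ 0.149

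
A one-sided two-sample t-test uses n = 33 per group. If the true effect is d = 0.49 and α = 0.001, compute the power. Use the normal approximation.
Power ≈ 0.14

Power calculation (two-sample t-test, normal approximation):
z_β = d · √(n/2) - z_α
z_β = 0.49 · √(33/2) - 3.090
z_β = 0.49 · 4.062 - 3.090
z_β = -1.100

Power = Φ(z_β) = Φ(-1.100) ≈ 0.136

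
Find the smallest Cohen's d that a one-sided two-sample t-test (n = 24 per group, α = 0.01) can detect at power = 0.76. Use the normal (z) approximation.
d ≈ 0.88

Minimum detectable effect (two-sample t-test, normal approximation):
d = (z_α + z_β) / √(n/2)
d = (2.326 + 0.706) / √(24/2)
d = 3.033 / 3.464
d ≈ 0.88

By Cohen's convention (0.2 small / 0.5 medium / 0.8 large): large effect.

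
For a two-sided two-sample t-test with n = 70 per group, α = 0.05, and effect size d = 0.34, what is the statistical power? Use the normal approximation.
Power ≈ 0.52

Power calculation (two-sample t-test, normal approximation):
z_β = d · √(n/2) - z_{α/2}
z_β = 0.34 · √(70/2) - 1.960
z_β = 0.34 · 5.916 - 1.960
z_β = 0.052

Power = Φ(z_β) = Φ(0.052) ≈ 0.521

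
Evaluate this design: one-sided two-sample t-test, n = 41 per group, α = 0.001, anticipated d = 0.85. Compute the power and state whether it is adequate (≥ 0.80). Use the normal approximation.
Power ≈ 0.78; the study is underpowered (power < 0.80)

Power calculation (two-sample t-test, normal approximation):
z_β = d · √(n/2) - z_α
z_β = 0.85 · √(41/2) - 3.090
z_β = 0.85 · 4.528 - 3.090
z_β = 0.758

Power = Φ(z_β) = Φ(0.758) ≈ 0.776

Effect size d = 0.85 is large by Cohen's convention (0.2/0.5/0.8).

Threshold: power ≥ 0.80 is conventionally adequate.
Power ≈ 0.78 → the study is underpowered (power < 0.80).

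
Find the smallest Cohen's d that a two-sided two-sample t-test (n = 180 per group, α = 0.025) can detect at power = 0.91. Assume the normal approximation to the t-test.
d ≈ 0.38

Minimum detectable effect (two-sample t-test, normal approximation):
d = (z_{α/2} + z_β) / √(n/2)
d = (2.241 + 1.341) / √(180/2)
d = 3.582 / 9.487
d ≈ 0.38

By Cohen's convention (0.2 small / 0.5 medium / 0.8 large): small effect.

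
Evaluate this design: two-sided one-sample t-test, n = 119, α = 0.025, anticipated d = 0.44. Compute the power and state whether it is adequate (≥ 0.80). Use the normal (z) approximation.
Power ≈ 0.99; the study is adequately powered (power ≥ 0.80)

Power calculation (one-sample t-test, normal approximation):
z_β = d · √n - z_{α/2}
z_β = 0.44 · √119 - 2.241
z_β = 0.44 · 10.909 - 2.241
z_β = 2.558

Power = Φ(z_β) = Φ(2.558) ≈ 0.995

Effect size d = 0.44 is small by Cohen's convention (0.2/0.5/0.8).

Threshold: power ≥ 0.80 is conventionally adequate.
Power ≈ 0.99 → the study is adequately powered (power ≥ 0.80).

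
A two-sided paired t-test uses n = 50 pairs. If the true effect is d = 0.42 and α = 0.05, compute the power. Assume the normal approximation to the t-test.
Power ≈ 0.84

Power calculation (paired t-test, normal approximation):
z_β = d · √n - z_{α/2}
z_β = 0.42 · √50 - 1.960
z_β = 0.42 · 7.071 - 1.960
z_β = 1.010

Power = Φ(z_β) = Φ(1.010) ≈ 0.844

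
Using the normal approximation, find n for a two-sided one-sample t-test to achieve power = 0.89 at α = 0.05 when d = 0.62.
n = 27

Sample size formula (one-sample t-test, normal approximation):
n = ((z_{α/2} + z_β) / d)²

z_{α/2} = 1.960 (for α = 0.05, two-sided)
z_β = 1.227 (for power = 0.89)
d = 0.62

n = ((1.960 + 1.227) / 0.62)²
n = (5.140)²
n ≈ 26.42
Round up to the next whole number: n = 27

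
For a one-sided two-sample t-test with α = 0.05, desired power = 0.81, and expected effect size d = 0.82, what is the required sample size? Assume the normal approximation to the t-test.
n = 19 per group

Sample size formula (two-sample t-test, normal approximation):
n = 2 · ((z_α + z_β) / d)²

z_α = 1.645 (for α = 0.05, one-sided)
z_β = 0.878 (for power = 0.81)
d = 0.82

n = 2 · ((1.645 + 0.878) / 0.82)²
n = 2 · (3.077)²
n ≈ 18.94
Round up to the next whole number: n = 19 per group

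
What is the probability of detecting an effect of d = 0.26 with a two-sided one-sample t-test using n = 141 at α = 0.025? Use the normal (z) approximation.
Power ≈ 0.80

Power calculation (one-sample t-test, normal approximation):
z_β = d · √n - z_{α/2}
z_β = 0.26 · √141 - 2.241
z_β = 0.26 · 11.874 - 2.241
z_β = 0.846

Power = Φ(z_β) = Φ(0.846) ≈ 0.801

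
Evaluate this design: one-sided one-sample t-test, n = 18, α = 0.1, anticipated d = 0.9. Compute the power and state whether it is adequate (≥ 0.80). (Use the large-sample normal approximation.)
Power ≈ 0.99; the study is adequately powered (power ≥ 0.80)

Power calculation (one-sample t-test, normal approximation):
z_β = d · √n - z_α
z_β = 0.9 · √18 - 1.282
z_β = 0.9 · 4.243 - 1.282
z_β = 2.537

Power = Φ(z_β) = Φ(2.537) ≈ 0.994

Effect size d = 0.9 is large by Cohen's convention (0.2/0.5/0.8).

Threshold: power ≥ 0.80 is conventionally adequate.
Power ≈ 0.99 → the study is adequately powered (power ≥ 0.80).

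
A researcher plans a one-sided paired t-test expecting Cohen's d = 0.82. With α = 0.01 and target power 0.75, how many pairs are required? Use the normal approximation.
n = 14 pairs

Sample size formula (paired t-test, normal approximation):
n = ((z_α + z_β) / d)²

z_α = 2.326 (for α = 0.01, one-sided)
z_β = 0.674 (for power = 0.75)
d = 0.82

n = ((2.326 + 0.674) / 0.82)²
n = (3.659)²
n ≈ 13.39
Round up to the next whole number: n = 14 pairs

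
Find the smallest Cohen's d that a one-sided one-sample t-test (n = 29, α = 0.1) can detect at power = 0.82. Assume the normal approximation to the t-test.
d ≈ 0.41

Minimum detectable effect (one-sample t-test, normal approximation):
d = (z_α + z_β) / √n
d = (1.282 + 0.915) / √29
d = 2.197 / 5.385
d ≈ 0.41

By Cohen's convention (0.2 small / 0.5 medium / 0.8 large): small effect.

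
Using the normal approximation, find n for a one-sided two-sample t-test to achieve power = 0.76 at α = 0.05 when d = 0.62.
n = 29 per group

Sample size formula (two-sample t-test, normal approximation):
n = 2 · ((z_α + z_β) / d)²

z_α = 1.645 (for α = 0.05, one-sided)
z_β = 0.706 (for power = 0.76)
d = 0.62

n = 2 · ((1.645 + 0.706) / 0.62)²
n = 2 · (3.792)²
n ≈ 28.76
Round up to the next whole number: n = 29 per group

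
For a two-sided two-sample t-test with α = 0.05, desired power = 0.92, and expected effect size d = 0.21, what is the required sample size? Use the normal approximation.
n = 514 per group

Sample size formula (two-sample t-test, normal approximation):
n = 2 · ((z_{α/2} + z_β) / d)²

z_{α/2} = 1.960 (for α = 0.05, two-sided)
z_β = 1.405 (for power = 0.92)
d = 0.21

n = 2 · ((1.960 + 1.405) / 0.21)²
n = 2 · (16.024)²
n ≈ 513.54
Round up to the next whole number: n = 514 per group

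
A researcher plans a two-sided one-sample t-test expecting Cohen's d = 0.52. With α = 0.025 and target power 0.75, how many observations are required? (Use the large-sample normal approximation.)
n = 32

Sample size formula (one-sample t-test, normal approximation):
n = ((z_{α/2} + z_β) / d)²

z_{α/2} = 2.241 (for α = 0.025, two-sided)
z_β = 0.674 (for power = 0.75)
d = 0.52

n = ((2.241 + 0.674) / 0.52)²
n = (5.606)²
n ≈ 31.43
Round up to the next whole number: n = 32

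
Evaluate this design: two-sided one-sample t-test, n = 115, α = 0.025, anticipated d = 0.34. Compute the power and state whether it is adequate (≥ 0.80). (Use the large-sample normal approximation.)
Power ≈ 0.92; the study is adequately powered (power ≥ 0.80)

Power calculation (one-sample t-test, normal approximation):
z_β = d · √n - z_{α/2}
z_β = 0.34 · √115 - 2.241
z_β = 0.34 · 10.724 - 2.241
z_β = 1.405

Power = Φ(z_β) = Φ(1.405) ≈ 0.920

Effect size d = 0.34 is small by Cohen's convention (0.2/0.5/0.8).

Threshold: power ≥ 0.80 is conventionally adequate.
Power ≈ 0.92 → the study is adequately powered (power ≥ 0.80).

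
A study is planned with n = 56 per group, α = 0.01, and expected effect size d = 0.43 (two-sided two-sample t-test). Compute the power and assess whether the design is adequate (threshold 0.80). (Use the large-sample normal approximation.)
Power ≈ 0.38; the study is underpowered (power < 0.80)

Power calculation (two-sample t-test, normal approximation):
z_β = d · √(n/2) - z_{α/2}
z_β = 0.43 · √(56/2) - 2.576
z_β = 0.43 · 5.292 - 2.576
z_β = -0.300

Power = Φ(z_β) = Φ(-0.300) ≈ 0.382

Effect size d = 0.43 is small by Cohen's convention (0.2/0.5/0.8).

Threshold: power ≥ 0.80 is conventionally adequate.
Power ≈ 0.38 → the study is underpowered (power < 0.80).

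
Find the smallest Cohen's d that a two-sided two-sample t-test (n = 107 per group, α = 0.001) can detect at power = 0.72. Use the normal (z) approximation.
d ≈ 0.53

Minimum detectable effect (two-sample t-test, normal approximation):
d = (z_{α/2} + z_β) / √(n/2)
d = (3.291 + 0.583) / √(107/2)
d = 3.873 / 7.314
d ≈ 0.53

By Cohen's convention (0.2 small / 0.5 medium / 0.8 large): medium effect.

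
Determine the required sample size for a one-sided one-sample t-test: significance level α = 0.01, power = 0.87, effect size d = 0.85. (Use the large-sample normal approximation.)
n = 17

Sample size formula (one-sample t-test, normal approximation):
n = ((z_α + z_β) / d)²

z_α = 2.326 (for α = 0.01, one-sided)
z_β = 1.126 (for power = 0.87)
d = 0.85

n = ((2.326 + 1.126) / 0.85)²
n = (4.061)²
n ≈ 16.49
Round up to the next whole number: n = 17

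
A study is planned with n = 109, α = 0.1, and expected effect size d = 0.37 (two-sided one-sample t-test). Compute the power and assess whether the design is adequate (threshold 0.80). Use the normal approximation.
Power ≈ 0.99; the study is adequately powered (power ≥ 0.80)

Power calculation (one-sample t-test, normal approximation):
z_β = d · √n - z_{α/2}
z_β = 0.37 · √109 - 1.645
z_β = 0.37 · 10.440 - 1.645
z_β = 2.218

Power = Φ(z_β) = Φ(2.218) ≈ 0.987

Effect size d = 0.37 is small by Cohen's convention (0.2/0.5/0.8).

Threshold: power ≥ 0.80 is conventionally adequate.
Power ≈ 0.99 → the study is adequately powered (power ≥ 0.80).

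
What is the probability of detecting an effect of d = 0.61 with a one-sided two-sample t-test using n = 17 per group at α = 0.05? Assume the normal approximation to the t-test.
Power ≈ 0.55

Power calculation (two-sample t-test, normal approximation):
z_β = d · √(n/2) - z_α
z_β = 0.61 · √(17/2) - 1.645
z_β = 0.61 · 2.915 - 1.645
z_β = 0.134

Power = Φ(z_β) = Φ(0.134) ≈ 0.553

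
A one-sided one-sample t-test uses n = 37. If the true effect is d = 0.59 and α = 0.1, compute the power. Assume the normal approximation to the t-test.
Power ≈ 0.99

Power calculation (one-sample t-test, normal approximation):
z_β = d · √n - z_α
z_β = 0.59 · √37 - 1.282
z_β = 0.59 · 6.083 - 1.282
z_β = 2.307

Power = Φ(z_β) = Φ(2.307) ≈ 0.989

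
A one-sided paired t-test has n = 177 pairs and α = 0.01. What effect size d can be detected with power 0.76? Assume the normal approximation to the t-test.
d ≈ 0.23

Minimum detectable effect (paired t-test, normal approximation):
d = (z_α + z_β) / √n
d = (2.326 + 0.706) / √177
d = 3.033 / 13.304
d ≈ 0.23

By Cohen's convention (0.2 small / 0.5 medium / 0.8 large): small effect.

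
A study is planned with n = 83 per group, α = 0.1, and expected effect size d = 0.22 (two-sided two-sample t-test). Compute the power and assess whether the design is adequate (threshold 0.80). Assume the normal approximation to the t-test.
Power ≈ 0.41; the study is underpowered (power < 0.80)

Power calculation (two-sample t-test, normal approximation):
z_β = d · √(n/2) - z_{α/2}
z_β = 0.22 · √(83/2) - 1.645
z_β = 0.22 · 6.442 - 1.645
z_β = -0.228

Power = Φ(z_β) = Φ(-0.228) ≈ 0.410

Effect size d = 0.22 is small by Cohen's convention (0.2/0.5/0.8).

Threshold: power ≥ 0.80 is conventionally adequate.
Power ≈ 0.41 → the study is underpowered (power < 0.80).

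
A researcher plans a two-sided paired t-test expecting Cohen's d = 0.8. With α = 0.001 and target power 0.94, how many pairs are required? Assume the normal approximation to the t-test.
n = 37 pairs

Sample size formula (paired t-test, normal approximation):
n = ((z_{α/2} + z_β) / d)²

z_{α/2} = 3.291 (for α = 0.001, two-sided)
z_β = 1.555 (for power = 0.94)
d = 0.8

n = ((3.291 + 1.555) / 0.8)²
n = (6.058)²
n ≈ 36.70
Round up to the next whole number: n = 37 pairs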